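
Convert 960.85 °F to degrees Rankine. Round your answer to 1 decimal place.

1420.5 °R

°R = °F + 459.67.
Applying the formula gives 1420.5 °R.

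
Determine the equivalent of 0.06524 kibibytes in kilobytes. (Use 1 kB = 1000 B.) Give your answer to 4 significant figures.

0.06681 kilobytes

1 KiB = 1.02400 kilobytes.
Thus 0.06524 × 1.02400 ≈ 0.06681 kB.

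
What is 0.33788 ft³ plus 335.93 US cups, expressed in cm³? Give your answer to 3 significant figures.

89000 cubic centimeters

0.33788 ft³ = 9567.70 cm³ and 335.93 US cup = 79477.1 cm³.
9567.70 + 79477.1 ≈ 89000 cm³.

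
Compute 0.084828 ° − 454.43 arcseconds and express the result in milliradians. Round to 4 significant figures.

-0.7226 milliradians

0.084828 ° = 1.48053 mrad and 454.43 arcsec = 2.20314 mrad.
1.48053 − 2.20314 ≈ -0.7226 mrad.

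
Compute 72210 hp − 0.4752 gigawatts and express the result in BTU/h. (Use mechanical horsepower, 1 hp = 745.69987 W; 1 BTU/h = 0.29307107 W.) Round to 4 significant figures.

72210 hp = 1.83734e+8 BTU/h and 0.4752 GW = 1.62145e+9 BTU/h.
1.83734e+8 − 1.62145e+9 ≈ -1.438e+9 BTU/h.

-1.438e+9 BTU per hour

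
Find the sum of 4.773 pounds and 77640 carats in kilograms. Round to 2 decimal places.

4.773 lb = 2.16500 kg and 77640 ct = 15.5280 kg.
2.16500 + 15.5280 ≈ 17.69 kg.

17.69 kg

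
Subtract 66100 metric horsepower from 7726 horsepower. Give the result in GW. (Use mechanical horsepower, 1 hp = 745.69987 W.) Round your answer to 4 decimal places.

7726 hp = 0.00576128 GW and 66100 PS = 0.0486165 GW.
0.00576128 − 0.0486165 ≈ -0.0429 GW.

-0.0429 GW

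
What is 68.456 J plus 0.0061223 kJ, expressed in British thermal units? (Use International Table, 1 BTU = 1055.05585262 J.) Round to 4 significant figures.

0.07069 British thermal units

68.456 J = 0.0648838 BTU and 0.0061223 kJ = 0.00580282 BTU.
0.0648838 + 0.00580282 ≈ 0.07069 BTU.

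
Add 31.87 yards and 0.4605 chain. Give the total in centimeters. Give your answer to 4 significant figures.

3841 centimeters

31.87 yd = 2914.19 cm and 0.4605 chain = 926.379 cm.
2914.19 + 926.379 ≈ 3841 cm.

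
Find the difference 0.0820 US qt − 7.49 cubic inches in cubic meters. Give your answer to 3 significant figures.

-4.51 × 10^-5 cubic meters

0.0820 US qt = 7.76009 × 10^-5 m³ and 7.49 in³ = 0.000122739 m³.
7.76009 × 10^-5 − 0.000122739 ≈ -4.51 × 10^-5 m³.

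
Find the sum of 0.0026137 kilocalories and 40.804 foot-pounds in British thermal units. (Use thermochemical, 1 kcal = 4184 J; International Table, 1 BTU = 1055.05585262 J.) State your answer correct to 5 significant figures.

0.062801 British thermal units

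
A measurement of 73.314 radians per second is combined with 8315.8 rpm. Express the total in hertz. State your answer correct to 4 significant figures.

150.3 hertz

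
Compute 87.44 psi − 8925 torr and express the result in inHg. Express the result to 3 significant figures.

-173 inches of mercury

87.44 psi = 178.030 inHg and 8925 torr = 351.378 inHg.
178.030 − 351.378 ≈ -173 inHg.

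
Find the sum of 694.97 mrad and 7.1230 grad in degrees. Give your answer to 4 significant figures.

694.97 mrad = 39.8188 ° and 7.1230 grad = 6.41070 °.
39.8188 + 6.41070 ≈ 46.23 °.

46.23 degrees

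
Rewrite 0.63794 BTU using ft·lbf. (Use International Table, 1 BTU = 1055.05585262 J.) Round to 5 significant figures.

496.43 foot-pounds

1 BTU = 778.169 foot-pounds.
Thus 0.63794 × 778.169 ≈ 496.43 ft·lbf.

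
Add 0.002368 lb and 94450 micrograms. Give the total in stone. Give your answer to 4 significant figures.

0.002368 lb = 0.000169143 st and 94450 μg = 1.48733 × 10^-5 st.
0.000169143 + 1.48733 × 10^-5 ≈ 0.0001840 st.

0.0001840 st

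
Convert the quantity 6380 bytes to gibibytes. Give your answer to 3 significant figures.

5.94 × 10^-6 gibibytes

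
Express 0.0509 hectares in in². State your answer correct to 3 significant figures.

789000 square inches

1 hectare = 1.55000 × 10^7 in².
0.0509 × 1.55000 × 10^7 ≈ 789000 in².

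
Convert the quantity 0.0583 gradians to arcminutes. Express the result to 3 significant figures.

3.15 arcmin

1 grad = 54.0000 arcmin.
Then 0.0583 × 54.0000 ≈ 3.15 arcmin.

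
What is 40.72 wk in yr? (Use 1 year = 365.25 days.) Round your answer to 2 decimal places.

1 week = 0.0191650 yr.
So 40.72 × 0.0191650 ≈ 0.78 yr.

0.78 years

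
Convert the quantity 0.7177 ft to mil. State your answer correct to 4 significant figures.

1 ft = 12000.0 mils.
0.7177 × 12000.0 ≈ 8612 mil.

8612 mils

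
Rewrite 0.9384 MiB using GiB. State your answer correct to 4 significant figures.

0.0009164 gibibytes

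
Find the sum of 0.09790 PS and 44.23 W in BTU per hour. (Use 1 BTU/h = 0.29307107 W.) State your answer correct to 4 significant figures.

396.6 BTU/h

0.09790 PS = 245.692 BTU/h and 44.23 W = 150.919 BTU/h.
245.692 + 150.919 ≈ 396.6 BTU/h.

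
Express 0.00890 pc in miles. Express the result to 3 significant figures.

1 parsec = 1.91735e+13 mi.
So 0.00890 × 1.91735e+13 ≈ 1.71e+11 mi.

1.71e+11 miles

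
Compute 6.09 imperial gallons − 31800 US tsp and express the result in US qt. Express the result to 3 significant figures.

-136 US quarts

6.09 imp gal = 29.2551 US qt and 31800 US tsp = 165.625 US qt.
29.2551 − 165.625 ≈ -136 US qt.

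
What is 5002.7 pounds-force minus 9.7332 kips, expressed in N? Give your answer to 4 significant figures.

5002.7 lbf = 22253.1 N and 9.7332 kip = 43295.4 N.
22253.1 − 43295.4 ≈ -21040 N.

-21040 N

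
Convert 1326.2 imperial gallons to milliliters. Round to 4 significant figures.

1 imperial gallon = 4546.09 milliliters.
1326.2 × 4546.09 ≈ 6.029 × 10^6 mL.

6.029 × 10^6 mL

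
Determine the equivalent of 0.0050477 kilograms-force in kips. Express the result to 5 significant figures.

1 kilogram-force = 0.00220462 kip.
0.0050477 × 0.00220462 ≈ 1.1128 × 10^-5 kip.

1.1128 × 10^-5 kip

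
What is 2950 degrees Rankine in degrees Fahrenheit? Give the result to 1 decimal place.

2490.3 degrees Fahrenheit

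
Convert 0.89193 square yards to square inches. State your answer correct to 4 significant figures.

1156 square inches

1 square yard = 1296.00 in².
Then 0.89193 × 1296.00 ≈ 1156 in².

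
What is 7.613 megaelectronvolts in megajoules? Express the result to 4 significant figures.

1 megaelectronvolt = 1.60218 × 10^-19 megajoules.
So 7.613 × 1.60218 × 10^-19 ≈ 1.220 × 10^-18 MJ.

1.220 × 10^-18 megajoules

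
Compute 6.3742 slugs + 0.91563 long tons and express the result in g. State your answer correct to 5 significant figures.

1.0233 × 10^6 g

6.3742 slug = 93024.5 g and 0.91563 long ton = 930323 g.
93024.5 + 930323 ≈ 1.0233 × 10^6 g.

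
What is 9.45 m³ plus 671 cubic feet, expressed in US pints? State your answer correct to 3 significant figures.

60100 US pt

9.45 m³ = 19971.4 US pt and 671 ft³ = 40155.4 US pt.
19971.4 + 40155.4 ≈ 60100 US pt.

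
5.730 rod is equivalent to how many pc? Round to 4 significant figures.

9.339e-16 pc

1 rod = 1.62985e-16 pc.
Then 5.730 × 1.62985e-16 ≈ 9.339e-16 pc.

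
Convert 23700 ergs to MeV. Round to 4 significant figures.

1 erg = 624151 MeV.
So 23700 × 624151 ≈ 1.479e+10 MeV.

1.479e+10 megaelectronvolts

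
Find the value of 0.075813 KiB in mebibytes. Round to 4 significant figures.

7.404 × 10^-5 MiB

1 kibibyte = 0.0009765625 mebibytes.
Thus 0.075813 × 0.0009765625 ≈ 7.404 × 10^-5 MiB.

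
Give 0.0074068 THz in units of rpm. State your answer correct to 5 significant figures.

1 THz = 6.00000 × 10^13 rpm.
0.0074068 × 6.00000 × 10^13 ≈ 4.4441 × 10^11 rpm.

4.4441 × 10^11 rpm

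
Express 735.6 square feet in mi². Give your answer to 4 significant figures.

2.639 × 10^-5 square miles

1 square foot = 3.58701 × 10^-8 mi².
So 735.6 × 3.58701 × 10^-8 ≈ 2.639 × 10^-5 mi².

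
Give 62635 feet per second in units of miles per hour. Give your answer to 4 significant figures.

1 foot per second = 0.681818 mph.
62635 × 0.681818 ≈ 42710 mph.

42710 miles per hour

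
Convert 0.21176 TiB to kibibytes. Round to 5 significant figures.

2.2738e+8 KiB

1 TiB = 1.07374e+9 kibibytes.
So 0.21176 × 1.07374e+9 ≈ 2.2738e+8 KiB.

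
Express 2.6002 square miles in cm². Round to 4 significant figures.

1 mi² = 2.58999e+10 square centimeters.
2.6002 × 2.58999e+10 ≈ 6.734e+10 cm².

6.734e+10 cm²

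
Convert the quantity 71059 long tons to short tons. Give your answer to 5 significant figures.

1 long ton = 1.12000 short tons.
Then 71059 × 1.12000 ≈ 79586 short ton.

79586 short tons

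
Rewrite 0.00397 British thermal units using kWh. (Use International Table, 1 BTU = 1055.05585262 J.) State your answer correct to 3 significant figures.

1.16e-6 kilowatt-hours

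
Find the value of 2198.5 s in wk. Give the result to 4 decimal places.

1 s = 1.65344e-6 wk.
2198.5 × 1.65344e-6 ≈ 0.0036 wk.

0.0036 wk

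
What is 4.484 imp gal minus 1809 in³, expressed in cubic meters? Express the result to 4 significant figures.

4.484 imp gal = 0.02038467 m³ and 1809 in³ = 0.02964420 m³.
0.02038467 − 0.02964420 ≈ -0.009260 m³.

-0.009260 cubic meters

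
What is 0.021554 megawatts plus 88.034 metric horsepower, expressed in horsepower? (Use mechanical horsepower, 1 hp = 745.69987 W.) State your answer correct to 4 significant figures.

115.7 horsepower

0.021554 MW = 28.9044 hp and 88.034 PS = 86.8297 hp.
28.9044 + 86.8297 ≈ 115.7 hp.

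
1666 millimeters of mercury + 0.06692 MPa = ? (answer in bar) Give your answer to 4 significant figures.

2.890 bar

1666 mmHg = 2.22115 bar and 0.06692 MPa = 0.669200 bar.
2.22115 + 0.669200 ≈ 2.890 bar.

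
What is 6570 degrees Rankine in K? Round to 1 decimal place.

°R = K × 9/5.
Applying the formula gives 3650.0 K.

3650.0 K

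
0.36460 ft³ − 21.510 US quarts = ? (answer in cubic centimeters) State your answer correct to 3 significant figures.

-10000 cm³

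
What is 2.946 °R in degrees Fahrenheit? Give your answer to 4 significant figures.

-456.7 °F

°R = °F + 459.67.
Applying the formula gives -456.7 °F.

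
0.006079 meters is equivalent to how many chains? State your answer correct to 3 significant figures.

0.000302 chain

1 meter = 0.0497097 chains.
Thus 0.006079 × 0.0497097 ≈ 0.000302 chain.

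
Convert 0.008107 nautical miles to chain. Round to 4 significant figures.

1 nautical mile = 92.0624 chain.
0.008107 × 92.0624 ≈ 0.7463 chain.

0.7463 chain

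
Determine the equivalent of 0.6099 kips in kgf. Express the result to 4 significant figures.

1 kip = 453.592 kgf.
Then 0.6099 × 453.592 ≈ 276.6 kgf.

276.6 kilograms-force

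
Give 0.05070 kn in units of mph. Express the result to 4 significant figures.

0.05834 mph

1 knot = 1.15078 miles per hour.
Then 0.05070 × 1.15078 ≈ 0.05834 mph.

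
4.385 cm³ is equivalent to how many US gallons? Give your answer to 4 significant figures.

1 cubic centimeter = 0.000264172 US gallons.
4.385 × 0.000264172 ≈ 0.001158 US gal.

0.001158 US gal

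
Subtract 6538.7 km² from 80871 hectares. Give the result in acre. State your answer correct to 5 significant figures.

80871 ha = 199837 acre and 6538.7 km² = 1.61575 × 10^6 acre.
199837 − 1.61575 × 10^6 ≈ -1.4159 × 10^6 acre.

-1.4159 × 10^6 acre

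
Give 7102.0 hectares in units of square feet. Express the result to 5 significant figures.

1 ha = 107639 ft².
Thus 7102.0 × 107639 ≈ 7.6445 × 10^8 ft².

7.6445 × 10^8 square feet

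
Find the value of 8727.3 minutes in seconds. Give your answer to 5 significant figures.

1 minute = 60.0000 seconds.
So 8727.3 × 60.0000 ≈ 523640 s.

523640 s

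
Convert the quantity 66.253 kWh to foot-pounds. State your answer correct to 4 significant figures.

1 kWh = 2.65522e+6 ft·lbf.
Then 66.253 × 2.65522e+6 ≈ 1.759e+8 ft·lbf.

1.759e+8 ft·lbf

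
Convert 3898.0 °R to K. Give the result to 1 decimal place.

2165.6 kelvins

°R = K × 9/5.
Applying the formula gives 2165.6 K.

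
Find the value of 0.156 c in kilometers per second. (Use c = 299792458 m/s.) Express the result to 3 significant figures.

1 c = 299792 km/s.
Thus 0.156 × 299792 ≈ 46800 km/s.

46800 kilometers per second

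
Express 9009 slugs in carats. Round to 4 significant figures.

1 slug = 72969.5 ct.
Then 9009 × 72969.5 ≈ 6.574e+8 ct.

6.574e+8 carats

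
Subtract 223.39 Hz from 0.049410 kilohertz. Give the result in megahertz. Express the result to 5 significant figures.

-0.00017398 MHz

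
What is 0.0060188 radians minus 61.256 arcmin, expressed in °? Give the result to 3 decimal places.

-0.676 degrees

0.0060188 rad = 0.344852 ° and 61.256 arcmin = 1.02093 °.
0.344852 − 1.02093 ≈ -0.676 °.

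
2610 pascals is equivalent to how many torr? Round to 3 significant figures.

19.6 torr

1 pascal = 0.00750062 torr.
So 2610 × 0.00750062 ≈ 19.6 torr.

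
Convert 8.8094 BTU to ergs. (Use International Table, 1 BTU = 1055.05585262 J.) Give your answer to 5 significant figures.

9.2944 × 10^10 erg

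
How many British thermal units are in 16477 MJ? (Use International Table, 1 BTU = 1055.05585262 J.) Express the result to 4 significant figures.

1 megajoule = 947.817 British thermal units.
Thus 16477 × 947.817 ≈ 1.562e+7 BTU.

1.562e+7 BTU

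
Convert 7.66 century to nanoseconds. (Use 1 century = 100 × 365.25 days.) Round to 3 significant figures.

2.42e+19 nanoseconds

1 century = 3.15576e+18 ns.
7.66 × 3.15576e+18 ≈ 2.42e+19 ns.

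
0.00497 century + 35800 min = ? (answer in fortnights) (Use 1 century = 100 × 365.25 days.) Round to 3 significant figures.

0.00497 century = 12.9664 fortnight and 35800 min = 1.77579 fortnight.
12.9664 + 1.77579 ≈ 14.7 fortnight.

14.7 fortnights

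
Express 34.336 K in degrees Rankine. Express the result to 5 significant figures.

61.805 degrees Rankine

°R = K × 9/5.
Applying the formula gives 61.805 °R.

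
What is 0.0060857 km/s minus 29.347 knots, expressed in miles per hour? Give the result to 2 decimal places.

0.0060857 km/s = 13.6133 mph and 29.347 kn = 33.7719 mph.
13.6133 − 33.7719 ≈ -20.16 mph.

-20.16 miles per hour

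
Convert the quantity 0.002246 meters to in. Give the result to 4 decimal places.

1 m = 39.3701 in.
Then 0.002246 × 39.3701 ≈ 0.0884 in.

0.0884 in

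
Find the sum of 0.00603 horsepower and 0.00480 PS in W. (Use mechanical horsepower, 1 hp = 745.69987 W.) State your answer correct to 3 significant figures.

8.03 watts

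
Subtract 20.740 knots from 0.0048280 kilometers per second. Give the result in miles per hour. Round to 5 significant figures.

-13.067 miles per hour

0.0048280 km/s = 10.7999 mph and 20.740 kn = 23.8672 mph.
10.7999 − 23.8672 ≈ -13.067 mph.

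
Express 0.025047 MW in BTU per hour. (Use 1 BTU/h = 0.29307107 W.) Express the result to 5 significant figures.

1 megawatt = 3.41214e+6 BTU/h.
0.025047 × 3.41214e+6 ≈ 85464 BTU/h.

85464 BTU/h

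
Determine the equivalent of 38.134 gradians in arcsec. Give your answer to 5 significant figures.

123550 arcsec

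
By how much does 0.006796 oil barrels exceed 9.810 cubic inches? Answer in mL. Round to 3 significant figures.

0.006796 bbl = 1080.48 mL and 9.810 in³ = 160.757 mL.
1080.48 − 160.757 ≈ 920 mL.

920 mL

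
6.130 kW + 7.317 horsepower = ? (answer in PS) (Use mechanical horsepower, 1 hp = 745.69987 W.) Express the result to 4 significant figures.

15.75 metric horsepower

6.130 kW = 8.33448 PS and 7.317 hp = 7.41848 PS.
8.33448 + 7.41848 ≈ 15.75 PS.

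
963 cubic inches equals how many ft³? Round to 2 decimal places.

1 cubic inch = 0.000578704 ft³.
963 × 0.000578704 ≈ 0.56 ft³.

0.56 ft³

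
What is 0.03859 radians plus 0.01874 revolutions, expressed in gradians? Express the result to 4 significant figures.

9.953 gradians

0.03859 rad = 2.45672 grad and 0.01874 rev = 7.49600 grad.
2.45672 + 7.49600 ≈ 9.953 grad.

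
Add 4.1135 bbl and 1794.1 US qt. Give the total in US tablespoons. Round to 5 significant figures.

159050 US tablespoons

4.1135 bbl = 44228.4 US tbsp and 1794.1 US qt = 114822 US tbsp.
44228.4 + 114822 ≈ 159050 US tbsp.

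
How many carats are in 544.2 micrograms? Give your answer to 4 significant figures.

0.002721 ct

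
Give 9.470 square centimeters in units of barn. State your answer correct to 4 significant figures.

1 square centimeter = 1.00000 × 10^24 barn.
Thus 9.470 × 1.00000 × 10^24 ≈ 9.470 × 10^24 barn.

9.470 × 10^24 barn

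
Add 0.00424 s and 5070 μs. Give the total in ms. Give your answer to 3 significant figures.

0.00424 s = 4.24000 ms and 5070 μs = 5.07000 ms.
4.24000 + 5.07000 ≈ 9.31 ms.

9.31 ms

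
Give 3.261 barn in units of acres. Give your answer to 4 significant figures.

1 barn = 2.47105e-32 acres.
So 3.261 × 2.47105e-32 ≈ 8.058e-32 acre.

8.058e-32 acres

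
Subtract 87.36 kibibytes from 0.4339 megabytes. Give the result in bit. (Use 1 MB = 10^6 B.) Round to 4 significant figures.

0.4339 MB = 3.47120 × 10^6 bit and 87.36 KiB = 715653 bit.
3.47120 × 10^6 − 715653 ≈ 2.756 × 10^6 bit.

2.756 × 10^6 bits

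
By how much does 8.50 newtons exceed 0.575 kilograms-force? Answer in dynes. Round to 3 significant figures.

286000 dyn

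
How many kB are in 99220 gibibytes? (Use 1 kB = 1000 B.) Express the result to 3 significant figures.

1 GiB = 1.07374 × 10^6 kB.
Then 99220 × 1.07374 × 10^6 ≈ 1.07 × 10^11 kB.

1.07 × 10^11 kB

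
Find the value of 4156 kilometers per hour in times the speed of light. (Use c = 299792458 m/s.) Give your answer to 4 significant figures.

1 kilometer per hour = 9.26567e-10 times the speed of light.
4156 × 9.26567e-10 ≈ 3.851e-6 c.

3.851e-6 c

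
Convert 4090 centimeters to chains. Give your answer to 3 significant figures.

2.03 chains

1 cm = 0.000497097 chain.
4090 × 0.000497097 ≈ 2.03 chain.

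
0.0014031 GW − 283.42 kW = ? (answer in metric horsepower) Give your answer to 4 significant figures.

1522 metric horsepower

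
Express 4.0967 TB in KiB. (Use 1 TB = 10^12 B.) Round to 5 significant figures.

1 TB = 9.765625 × 10^8 kibibytes.
4.0967 × 9.765625 × 10^8 ≈ 4.0007 × 10^9 KiB.

4.0007 × 10^9 kibibytes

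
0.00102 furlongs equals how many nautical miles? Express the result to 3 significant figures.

0.000111 nmi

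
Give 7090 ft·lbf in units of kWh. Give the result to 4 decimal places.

1 ft·lbf = 3.76616e-7 kilowatt-hours.
Then 7090 × 3.76616e-7 ≈ 0.0027 kWh.

0.0027 kWh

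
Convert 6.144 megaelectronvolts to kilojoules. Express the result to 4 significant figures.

1 MeV = 1.60218 × 10^-16 kJ.
Then 6.144 × 1.60218 × 10^-16 ≈ 9.844 × 10^-16 kJ.

9.844 × 10^-16 kJ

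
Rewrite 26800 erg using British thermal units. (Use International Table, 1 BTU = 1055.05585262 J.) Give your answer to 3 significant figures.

2.54 × 10^-6 BTU

1 erg = 9.47817 × 10^-11 British thermal units.
26800 × 9.47817 × 10^-11 ≈ 2.54 × 10^-6 BTU.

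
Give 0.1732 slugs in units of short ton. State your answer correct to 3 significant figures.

0.00279 short ton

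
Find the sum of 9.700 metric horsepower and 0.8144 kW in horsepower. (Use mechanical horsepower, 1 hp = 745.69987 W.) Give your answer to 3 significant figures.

9.700 PS = 9.56730 hp and 0.8144 kW = 1.09213 hp.
9.56730 + 1.09213 ≈ 10.7 hp.

10.7 hp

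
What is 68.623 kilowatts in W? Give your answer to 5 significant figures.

68623 W

1 kilowatt = 1000.00 W.
68.623 × 1000.00 ≈ 68623 W.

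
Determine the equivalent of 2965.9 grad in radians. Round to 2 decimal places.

1 grad = 0.0157080 rad.
2965.9 × 0.0157080 ≈ 46.59 rad.

46.59 rad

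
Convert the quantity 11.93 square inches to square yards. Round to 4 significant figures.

0.009205 yd²

1 in² = 0.000771605 yd².
So 11.93 × 0.000771605 ≈ 0.009205 yd².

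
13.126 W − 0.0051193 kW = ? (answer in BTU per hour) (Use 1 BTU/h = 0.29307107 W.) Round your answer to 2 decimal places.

27.32 BTU per hour

13.126 W = 44.7878 BTU/h and 0.0051193 kW = 17.4678 BTU/h.
44.7878 − 17.4678 ≈ 27.32 BTU/h.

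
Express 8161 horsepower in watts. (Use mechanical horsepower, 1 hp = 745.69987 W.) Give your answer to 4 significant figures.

6.086 × 10^6 watts

1 hp = 745.700 W.
8161 × 745.700 ≈ 6.086 × 10^6 W.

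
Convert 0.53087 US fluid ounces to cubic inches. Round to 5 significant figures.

1 US fl oz = 1.8046875 in³.
0.53087 × 1.8046875 ≈ 0.95805 in³.

0.95805 in³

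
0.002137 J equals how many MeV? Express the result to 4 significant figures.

1.334 × 10^10 MeV

1 joule = 6.24151 × 10^12 MeV.
So 0.002137 × 6.24151 × 10^12 ≈ 1.334 × 10^10 MeV.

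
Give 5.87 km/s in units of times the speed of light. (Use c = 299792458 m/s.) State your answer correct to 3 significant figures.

1.96e-5 times the speed of light

1 kilometer per second = 3.33564e-6 c.
Thus 5.87 × 3.33564e-6 ≈ 1.96e-5 c.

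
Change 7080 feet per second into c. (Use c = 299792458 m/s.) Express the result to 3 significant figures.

7.20e-6 c

1 ft/s = 1.01670e-9 c.
7080 × 1.01670e-9 ≈ 7.20e-6 c.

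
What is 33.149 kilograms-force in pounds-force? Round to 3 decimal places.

73.081 lbf

1 kilogram-force = 2.20462 pounds-force.
33.149 × 2.20462 ≈ 73.081 lbf.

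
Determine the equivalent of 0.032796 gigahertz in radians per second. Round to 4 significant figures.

1 GHz = 6.28319e+9 radians per second.
Thus 0.032796 × 6.28319e+9 ≈ 2.061e+8 rad/s.

2.061e+8 radians per second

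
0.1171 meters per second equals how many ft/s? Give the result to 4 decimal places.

0.3842 feet per second

1 meter per second = 3.28084 ft/s.
0.1171 × 3.28084 ≈ 0.3842 ft/s.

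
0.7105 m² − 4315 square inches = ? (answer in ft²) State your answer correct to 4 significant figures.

-22.32 ft²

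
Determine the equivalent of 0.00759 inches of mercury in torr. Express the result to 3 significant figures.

1 inHg = 25.4000 torr.
Thus 0.00759 × 25.4000 ≈ 0.193 torr.

0.193 torr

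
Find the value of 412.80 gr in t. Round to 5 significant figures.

1 grain = 6.47989e-8 t.
412.80 × 6.47989e-8 ≈ 2.6749e-5 t.

2.6749e-5 t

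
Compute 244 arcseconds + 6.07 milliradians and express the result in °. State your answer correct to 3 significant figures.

0.416 degrees

244 arcsec = 0.0677778 ° and 6.07 mrad = 0.347785 °.
0.0677778 + 0.347785 ≈ 0.416 °.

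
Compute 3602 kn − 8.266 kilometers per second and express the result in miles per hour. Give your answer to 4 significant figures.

-14350 mph

3602 kn = 4145.11 mph and 8.266 km/s = 18490.5 mph.
4145.11 − 18490.5 ≈ -14350 mph.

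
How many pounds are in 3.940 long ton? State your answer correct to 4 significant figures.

8826 lb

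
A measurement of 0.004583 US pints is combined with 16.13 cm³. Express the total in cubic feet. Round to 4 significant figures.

0.0006462 ft³

0.004583 US pt = 7.65822 × 10^-5 ft³ and 16.13 cm³ = 0.000569626 ft³.
7.65822 × 10^-5 + 0.000569626 ≈ 0.0006462 ft³.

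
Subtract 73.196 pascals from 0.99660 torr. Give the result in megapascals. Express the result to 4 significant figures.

0.99660 torr = 0.000132869 MPa and 73.196 Pa = 7.31960e-5 MPa.
0.000132869 − 7.31960e-5 ≈ 5.967e-5 MPa.

5.967e-5 megapascals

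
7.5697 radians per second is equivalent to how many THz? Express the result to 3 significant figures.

1.20 × 10^-12 THz

1 rad/s = 1.59155 × 10^-13 THz.
Thus 7.5697 × 1.59155 × 10^-13 ≈ 1.20 × 10^-12 THz.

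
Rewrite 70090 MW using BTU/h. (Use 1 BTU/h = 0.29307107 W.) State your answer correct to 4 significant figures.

2.392e+11 BTU/h

1 megawatt = 3.41214e+6 BTU/h.
Thus 70090 × 3.41214e+6 ≈ 2.392e+11 BTU/h.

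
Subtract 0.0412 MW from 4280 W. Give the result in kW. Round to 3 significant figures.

-36.9 kW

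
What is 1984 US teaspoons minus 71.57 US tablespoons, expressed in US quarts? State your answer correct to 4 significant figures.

9.215 US qt

1984 US tsp = 10.3333 US qt and 71.57 US tbsp = 1.11828 US qt.
10.3333 − 1.11828 ≈ 9.215 US qt.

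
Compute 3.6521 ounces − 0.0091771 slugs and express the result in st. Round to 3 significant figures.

3.6521 oz = 0.0163040 st and 0.0091771 slug = 0.0210903 st.
0.0163040 − 0.0210903 ≈ -0.00479 st.

-0.00479 st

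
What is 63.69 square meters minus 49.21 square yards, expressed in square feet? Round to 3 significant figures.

243 ft²

63.69 m² = 685.553 ft² and 49.21 yd² = 442.890 ft².
685.553 − 442.890 ≈ 243 ft².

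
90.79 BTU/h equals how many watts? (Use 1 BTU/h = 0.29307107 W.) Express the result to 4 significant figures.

26.61 watts

1 BTU per hour = 0.293071 W.
Then 90.79 × 0.293071 ≈ 26.61 W.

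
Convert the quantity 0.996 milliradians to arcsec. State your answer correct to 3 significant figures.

205 arcseconds

1 milliradian = 206.265 arcsec.
So 0.996 × 206.265 ≈ 205 arcsec.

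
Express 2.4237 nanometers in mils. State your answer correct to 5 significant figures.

9.5421 × 10^-5 mil

1 nm = 3.93701 × 10^-5 mil.
2.4237 × 3.93701 × 10^-5 ≈ 9.5421 × 10^-5 mil.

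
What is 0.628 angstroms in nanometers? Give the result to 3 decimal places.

1 angstrom = 0.100000 nm.
So 0.628 × 0.100000 ≈ 0.063 nm.

0.063 nanometers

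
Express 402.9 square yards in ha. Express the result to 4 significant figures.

0.03369 hectares

1 square yard = 8.36127e-5 hectares.
So 402.9 × 8.36127e-5 ≈ 0.03369 ha.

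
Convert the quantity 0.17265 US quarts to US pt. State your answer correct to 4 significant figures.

1 US quart = 2.00000 US pt.
So 0.17265 × 2.00000 ≈ 0.3453 US pt.

0.3453 US pt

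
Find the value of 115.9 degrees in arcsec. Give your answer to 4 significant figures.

417200 arcseconds

1 ° = 3600.00 arcsec.
Then 115.9 × 3600.00 ≈ 417200 arcsec.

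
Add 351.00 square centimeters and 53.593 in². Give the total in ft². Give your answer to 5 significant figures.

0.74999 ft²

351.00 cm² = 0.377813 ft² and 53.593 in² = 0.372174 ft².
0.377813 + 0.372174 ≈ 0.74999 ft².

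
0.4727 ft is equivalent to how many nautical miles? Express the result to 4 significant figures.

7.780e-5 nmi

1 ft = 0.000164579 nautical miles.
So 0.4727 × 0.000164579 ≈ 7.780e-5 nmi.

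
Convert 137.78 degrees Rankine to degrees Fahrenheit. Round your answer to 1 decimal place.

°R = °F + 459.67.
Applying the formula gives -321.9 °F.

-321.9 °F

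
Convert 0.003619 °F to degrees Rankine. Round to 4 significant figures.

459.7 degrees Rankine

°R = °F + 459.67.
Applying the formula gives 459.7 °R.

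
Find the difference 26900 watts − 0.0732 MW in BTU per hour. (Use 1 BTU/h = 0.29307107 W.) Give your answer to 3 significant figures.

-158000 BTU per hour

26900 W = 91786.6 BTU/h and 0.0732 MW = 249769 BTU/h.
91786.6 − 249769 ≈ -158000 BTU/h.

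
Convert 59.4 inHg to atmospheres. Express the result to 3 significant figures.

1 inHg = 0.0334211 atm.
Then 59.4 × 0.0334211 ≈ 1.99 atm.

1.99 atmospheres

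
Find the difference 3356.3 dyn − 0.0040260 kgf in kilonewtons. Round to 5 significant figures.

-5.9186 × 10^-6 kilonewtons

3356.3 dyn = 3.35630 × 10^-5 kN and 0.0040260 kgf = 3.94816 × 10^-5 kN.
3.35630 × 10^-5 − 3.94816 × 10^-5 ≈ -5.9186 × 10^-6 kN.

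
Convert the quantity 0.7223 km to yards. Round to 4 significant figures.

1 km = 1093.61 yd.
So 0.7223 × 1093.61 ≈ 789.9 yd.

789.9 yd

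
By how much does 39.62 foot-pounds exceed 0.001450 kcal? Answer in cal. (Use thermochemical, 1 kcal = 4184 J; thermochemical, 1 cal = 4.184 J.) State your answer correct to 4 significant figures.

11.39 calories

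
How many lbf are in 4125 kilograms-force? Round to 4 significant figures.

1 kgf = 2.20462 lbf.
Thus 4125 × 2.20462 ≈ 9094 lbf.

9094 lbf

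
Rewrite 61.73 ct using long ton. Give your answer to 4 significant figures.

1 ct = 1.96841e-7 long ton.
Thus 61.73 × 1.96841e-7 ≈ 1.215e-5 long ton.

1.215e-5 long ton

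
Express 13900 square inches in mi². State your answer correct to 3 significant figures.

3.46e-6 square miles

1 square inch = 2.49098e-10 mi².
So 13900 × 2.49098e-10 ≈ 3.46e-6 mi².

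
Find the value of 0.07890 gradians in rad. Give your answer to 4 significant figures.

0.001239 rad

1 gradian = 0.0157080 rad.
So 0.07890 × 0.0157080 ≈ 0.001239 rad.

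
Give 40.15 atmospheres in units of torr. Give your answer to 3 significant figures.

30500 torr

1 atmosphere = 760.000 torr.
Thus 40.15 × 760.000 ≈ 30500 torr.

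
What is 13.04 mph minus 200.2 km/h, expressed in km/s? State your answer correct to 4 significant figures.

-0.04978 km/s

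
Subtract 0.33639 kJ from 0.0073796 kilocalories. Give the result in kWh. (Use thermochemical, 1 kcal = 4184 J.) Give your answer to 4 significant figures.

0.0073796 kcal = 8.57674 × 10^-6 kWh and 0.33639 kJ = 9.34417 × 10^-5 kWh.
8.57674 × 10^-6 − 9.34417 × 10^-5 ≈ -8.486 × 10^-5 kWh.

-8.486 × 10^-5 kilowatt-hours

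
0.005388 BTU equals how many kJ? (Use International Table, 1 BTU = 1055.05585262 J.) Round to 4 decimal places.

0.0057 kilojoules

1 British thermal unit = 1.05506 kilojoules.
0.005388 × 1.05506 ≈ 0.0057 kJ.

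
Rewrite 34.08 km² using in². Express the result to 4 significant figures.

1 km² = 1.55000e+9 square inches.
34.08 × 1.55000e+9 ≈ 5.282e+10 in².

5.282e+10 square inches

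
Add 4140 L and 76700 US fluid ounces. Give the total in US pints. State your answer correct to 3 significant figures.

4140 L = 8749.38 US pt and 76700 US fl oz = 4793.75 US pt.
8749.38 + 4793.75 ≈ 13500 US pt.

13500 US pints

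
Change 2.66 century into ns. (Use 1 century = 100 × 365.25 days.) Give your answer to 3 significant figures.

1 century = 3.15576e+18 ns.
Thus 2.66 × 3.15576e+18 ≈ 8.39e+18 ns.

8.39e+18 ns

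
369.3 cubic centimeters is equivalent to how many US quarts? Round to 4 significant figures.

0.3902 US qt

1 cubic centimeter = 0.00105669 US qt.
369.3 × 0.00105669 ≈ 0.3902 US qt.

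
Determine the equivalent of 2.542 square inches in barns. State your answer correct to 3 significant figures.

1 in² = 6.45160e+24 barns.
Thus 2.542 × 6.45160e+24 ≈ 1.64e+25 barn.

1.64e+25 barn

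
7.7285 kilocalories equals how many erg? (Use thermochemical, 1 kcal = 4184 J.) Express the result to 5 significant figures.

3.2336e+11 ergs

1 kilocalorie = 4.18400e+10 erg.
Then 7.7285 × 4.18400e+10 ≈ 3.2336e+11 erg.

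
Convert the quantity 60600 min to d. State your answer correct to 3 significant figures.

1 min = 0.000694444 d.
Thus 60600 × 0.000694444 ≈ 42.1 d.

42.1 d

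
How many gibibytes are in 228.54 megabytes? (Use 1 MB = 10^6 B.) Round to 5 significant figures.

1 MB = 0.000931323 GiB.
228.54 × 0.000931323 ≈ 0.21284 GiB.

0.21284 GiB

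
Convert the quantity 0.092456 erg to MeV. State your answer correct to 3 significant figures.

57700 megaelectronvolts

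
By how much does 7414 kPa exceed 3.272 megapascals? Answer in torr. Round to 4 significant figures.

31070 torr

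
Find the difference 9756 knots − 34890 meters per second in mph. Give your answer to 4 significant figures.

-66820 mph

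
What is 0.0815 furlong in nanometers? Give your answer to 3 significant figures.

1.64e+10 nm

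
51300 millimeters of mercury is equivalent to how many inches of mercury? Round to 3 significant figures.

1 mmHg = 0.0393701 inHg.
Then 51300 × 0.0393701 ≈ 2020 inHg.

2020 inHg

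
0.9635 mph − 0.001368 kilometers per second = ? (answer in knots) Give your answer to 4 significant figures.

-1.822 kn

0.9635 mph = 0.837259 kn and 0.001368 km/s = 2.65918 kn.
0.837259 − 2.65918 ≈ -1.822 kn.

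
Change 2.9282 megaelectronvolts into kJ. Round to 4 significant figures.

4.691e-16 kJ

1 megaelectronvolt = 1.602177e-16 kilojoules.
So 2.9282 × 1.602177e-16 ≈ 4.691e-16 kJ.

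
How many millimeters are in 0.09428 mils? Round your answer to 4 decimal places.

1 mil = 0.0254000 millimeters.
So 0.09428 × 0.0254000 ≈ 0.0024 mm.

0.0024 millimeters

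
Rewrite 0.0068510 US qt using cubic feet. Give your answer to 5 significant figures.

1 US qt = 0.0334201 ft³.
Then 0.0068510 × 0.0334201 ≈ 0.00022896 ft³.

0.00022896 ft³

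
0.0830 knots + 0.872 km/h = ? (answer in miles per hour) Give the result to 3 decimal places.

0.637 mph

0.0830 kn = 0.0955147 mph and 0.872 km/h = 0.541836 mph.
0.0955147 + 0.541836 ≈ 0.637 mph.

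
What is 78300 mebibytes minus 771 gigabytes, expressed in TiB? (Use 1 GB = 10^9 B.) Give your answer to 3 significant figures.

-0.627 tebibytes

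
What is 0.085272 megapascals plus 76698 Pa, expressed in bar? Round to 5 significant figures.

1.6197 bar

0.085272 MPa = 0.852720 bar and 76698 Pa = 0.766980 bar.
0.852720 + 0.766980 ≈ 1.6197 bar.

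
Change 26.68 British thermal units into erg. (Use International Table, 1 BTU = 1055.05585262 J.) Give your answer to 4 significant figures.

2.815e+11 ergs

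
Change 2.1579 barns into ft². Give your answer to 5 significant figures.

2.3227 × 10^-27 ft²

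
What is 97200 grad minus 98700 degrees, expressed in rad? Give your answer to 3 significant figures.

-196 rad

97200 grad = 1526.81 rad and 98700 ° = 1722.64 rad.
1526.81 − 1722.64 ≈ -196 rad.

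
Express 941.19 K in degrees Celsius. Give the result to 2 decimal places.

K = °C + 273.15.
Applying the formula gives 668.04 °C.

668.04 degrees Celsius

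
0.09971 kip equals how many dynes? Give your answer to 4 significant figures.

4.435e+7 dyn

1 kip = 4.44822e+8 dyn.
0.09971 × 4.44822e+8 ≈ 4.435e+7 dyn.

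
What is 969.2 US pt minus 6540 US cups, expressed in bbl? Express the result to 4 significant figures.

969.2 US pt = 2.88452 bbl and 6540 US cup = 9.73214 bbl.
2.88452 − 9.73214 ≈ -6.848 bbl.

-6.848 oil barrels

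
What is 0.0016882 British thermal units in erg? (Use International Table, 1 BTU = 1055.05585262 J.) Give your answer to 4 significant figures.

1.781e+7 ergs

1 British thermal unit = 1.05506e+10 erg.
So 0.0016882 × 1.05506e+10 ≈ 1.781e+7 erg.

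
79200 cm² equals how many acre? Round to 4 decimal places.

0.0020 acre

1 square centimeter = 2.47105 × 10^-8 acre.
79200 × 2.47105 × 10^-8 ≈ 0.0020 acre.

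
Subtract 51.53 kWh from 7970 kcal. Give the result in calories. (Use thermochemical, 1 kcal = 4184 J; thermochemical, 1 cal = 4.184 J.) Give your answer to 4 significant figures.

-3.637e+7 cal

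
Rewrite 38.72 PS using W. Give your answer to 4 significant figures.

1 metric horsepower = 735.499 watts.
38.72 × 735.499 ≈ 28480 W.

28480 W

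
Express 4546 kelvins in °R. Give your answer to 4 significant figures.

8183 degrees Rankine

°R = K × 9/5.
Applying the formula gives 8183 °R.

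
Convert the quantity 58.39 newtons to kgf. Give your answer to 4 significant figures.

1 newton = 0.101972 kilograms-force.
Then 58.39 × 0.101972 ≈ 5.954 kgf.

5.954 kilograms-force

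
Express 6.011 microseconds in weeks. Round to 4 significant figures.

9.939 × 10^-12 wk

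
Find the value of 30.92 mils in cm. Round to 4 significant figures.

0.07854 cm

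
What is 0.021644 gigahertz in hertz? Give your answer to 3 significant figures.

2.16e+7 Hz

1 GHz = 1.00000e+9 hertz.
Then 0.021644 × 1.00000e+9 ≈ 2.16e+7 Hz.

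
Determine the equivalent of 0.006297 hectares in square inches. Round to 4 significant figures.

97600 in²

1 ha = 1.55000 × 10^7 in².
Thus 0.006297 × 1.55000 × 10^7 ≈ 97600 in².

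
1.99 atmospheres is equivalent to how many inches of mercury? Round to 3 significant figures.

1 atmosphere = 29.9213 inHg.
1.99 × 29.9213 ≈ 59.5 inHg.

59.5 inches of mercury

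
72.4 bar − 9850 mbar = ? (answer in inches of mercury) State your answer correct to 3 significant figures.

72.4 bar = 2137.97 inHg and 9850 mbar = 290.870 inHg.
2137.97 − 290.870 ≈ 1850 inHg.

1850 inHg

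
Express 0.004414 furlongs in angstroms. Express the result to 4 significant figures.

1 furlong = 2.01168 × 10^12 angstroms.
Then 0.004414 × 2.01168 × 10^12 ≈ 8.880 × 10^9 Å.

8.880 × 10^9 Å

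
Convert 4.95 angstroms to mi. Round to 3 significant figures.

1 angstrom = 6.21371 × 10^-14 mi.
Thus 4.95 × 6.21371 × 10^-14 ≈ 3.08 × 10^-13 mi.

3.08 × 10^-13 miles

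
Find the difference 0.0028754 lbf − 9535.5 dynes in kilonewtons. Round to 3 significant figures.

0.0028754 lbf = 1.27904e-5 kN and 9535.5 dyn = 9.53550e-5 kN.
1.27904e-5 − 9.53550e-5 ≈ -8.26e-5 kN.

-8.26e-5 kN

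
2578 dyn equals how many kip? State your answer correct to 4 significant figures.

1 dyne = 2.24809e-9 kip.
Then 2578 × 2.24809e-9 ≈ 5.796e-6 kip.

5.796e-6 kips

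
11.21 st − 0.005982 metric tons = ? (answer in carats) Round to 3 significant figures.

326000 carats

11.21 st = 355934 ct and 0.005982 t = 29910.0 ct.
355934 − 29910.0 ≈ 326000 ct.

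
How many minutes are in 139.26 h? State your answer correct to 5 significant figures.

1 h = 60.0000 min.
139.26 × 60.0000 ≈ 8355.6 min.

8355.6 minutes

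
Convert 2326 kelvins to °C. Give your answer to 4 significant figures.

2053 degrees Celsius

K = °C + 273.15.
Applying the formula gives 2053 °C.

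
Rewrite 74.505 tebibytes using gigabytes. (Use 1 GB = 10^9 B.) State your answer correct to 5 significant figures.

81919 GB

1 TiB = 1099.51 GB.
74.505 × 1099.51 ≈ 81919 GB.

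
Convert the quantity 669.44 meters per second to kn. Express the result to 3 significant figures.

1300 kn

1 meter per second = 1.94384 knots.
Thus 669.44 × 1.94384 ≈ 1300 kn.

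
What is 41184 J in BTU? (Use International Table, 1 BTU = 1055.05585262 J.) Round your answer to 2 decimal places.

39.03 BTU

1 joule = 0.000947817 British thermal units.
So 41184 × 0.000947817 ≈ 39.03 BTU.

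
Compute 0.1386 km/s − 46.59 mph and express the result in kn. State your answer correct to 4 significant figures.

0.1386 km/s = 269.417 kn and 46.59 mph = 40.4856 kn.
269.417 − 40.4856 ≈ 228.9 kn.

228.9 knots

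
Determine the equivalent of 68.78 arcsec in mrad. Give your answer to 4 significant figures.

1 arcsec = 0.00484814 mrad.
Then 68.78 × 0.00484814 ≈ 0.3335 mrad.

0.3335 milliradians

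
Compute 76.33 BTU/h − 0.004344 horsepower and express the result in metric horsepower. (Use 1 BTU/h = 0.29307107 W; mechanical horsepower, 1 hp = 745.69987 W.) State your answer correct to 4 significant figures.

0.02601 PS

76.33 BTU/h = 0.0304149 PS and 0.004344 hp = 0.00440425 PS.
0.0304149 − 0.00440425 ≈ 0.02601 PS.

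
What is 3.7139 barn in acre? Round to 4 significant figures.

9.177e-32 acre

1 barn = 2.47105e-32 acre.
Thus 3.7139 × 2.47105e-32 ≈ 9.177e-32 acre.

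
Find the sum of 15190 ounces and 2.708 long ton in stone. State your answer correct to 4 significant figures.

15190 oz = 67.8125 st and 2.708 long ton = 433.280 st.
67.8125 + 433.280 ≈ 501.1 st.

501.1 st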